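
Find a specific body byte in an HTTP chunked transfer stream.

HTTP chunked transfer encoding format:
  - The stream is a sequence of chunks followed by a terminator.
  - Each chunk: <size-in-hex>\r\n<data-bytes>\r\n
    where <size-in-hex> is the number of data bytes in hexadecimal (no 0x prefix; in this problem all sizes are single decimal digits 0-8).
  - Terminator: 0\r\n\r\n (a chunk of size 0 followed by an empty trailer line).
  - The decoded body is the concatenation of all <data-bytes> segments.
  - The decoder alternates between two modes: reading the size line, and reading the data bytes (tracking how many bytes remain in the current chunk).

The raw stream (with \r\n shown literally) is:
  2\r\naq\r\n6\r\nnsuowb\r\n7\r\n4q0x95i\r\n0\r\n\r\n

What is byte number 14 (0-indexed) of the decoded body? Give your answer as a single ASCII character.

Chunk 1: stream[0..1]='2' size=0x2=2, data at stream[3..5]='aq' -> body[0..2], body so far='aq'
Chunk 2: stream[7..8]='6' size=0x6=6, data at stream[10..16]='nsuowb' -> body[2..8], body so far='aqnsuowb'
Chunk 3: stream[18..19]='7' size=0x7=7, data at stream[21..28]='4q0x95i' -> body[8..15], body so far='aqnsuowb4q0x95i'
Chunk 4: stream[30..31]='0' size=0 (terminator). Final body='aqnsuowb4q0x95i' (15 bytes)
Body byte 14 = 'i'

Answer: i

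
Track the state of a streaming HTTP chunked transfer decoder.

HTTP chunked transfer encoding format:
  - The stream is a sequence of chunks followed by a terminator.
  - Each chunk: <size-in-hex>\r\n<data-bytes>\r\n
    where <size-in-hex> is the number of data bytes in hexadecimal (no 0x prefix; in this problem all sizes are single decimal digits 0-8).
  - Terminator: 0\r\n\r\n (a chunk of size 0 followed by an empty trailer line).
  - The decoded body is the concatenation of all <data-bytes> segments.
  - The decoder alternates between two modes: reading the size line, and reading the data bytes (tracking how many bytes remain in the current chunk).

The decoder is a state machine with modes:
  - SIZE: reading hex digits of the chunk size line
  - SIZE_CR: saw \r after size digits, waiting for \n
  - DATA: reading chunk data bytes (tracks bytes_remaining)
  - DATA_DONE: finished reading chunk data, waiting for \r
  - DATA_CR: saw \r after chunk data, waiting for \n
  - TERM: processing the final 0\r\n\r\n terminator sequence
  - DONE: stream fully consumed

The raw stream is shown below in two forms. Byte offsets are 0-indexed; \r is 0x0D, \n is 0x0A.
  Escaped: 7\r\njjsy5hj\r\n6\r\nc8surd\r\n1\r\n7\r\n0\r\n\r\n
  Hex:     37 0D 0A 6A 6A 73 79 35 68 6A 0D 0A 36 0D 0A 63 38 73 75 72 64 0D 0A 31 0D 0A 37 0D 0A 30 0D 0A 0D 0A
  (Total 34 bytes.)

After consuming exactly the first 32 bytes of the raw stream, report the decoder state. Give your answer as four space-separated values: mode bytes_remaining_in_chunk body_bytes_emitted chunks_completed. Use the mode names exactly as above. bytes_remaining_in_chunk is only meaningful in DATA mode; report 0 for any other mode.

Byte 0 = '7': mode=SIZE remaining=0 emitted=0 chunks_done=0
Byte 1 = 0x0D: mode=SIZE_CR remaining=0 emitted=0 chunks_done=0
Byte 2 = 0x0A: mode=DATA remaining=7 emitted=0 chunks_done=0
Byte 3 = 'j': mode=DATA remaining=6 emitted=1 chunks_done=0
Byte 4 = 'j': mode=DATA remaining=5 emitted=2 chunks_done=0
Byte 5 = 's': mode=DATA remaining=4 emitted=3 chunks_done=0
Byte 6 = 'y': mode=DATA remaining=3 emitted=4 chunks_done=0
Byte 7 = '5': mode=DATA remaining=2 emitted=5 chunks_done=0
Byte 8 = 'h': mode=DATA remaining=1 emitted=6 chunks_done=0
Byte 9 = 'j': mode=DATA_DONE remaining=0 emitted=7 chunks_done=0
Byte 10 = 0x0D: mode=DATA_CR remaining=0 emitted=7 chunks_done=0
Byte 11 = 0x0A: mode=SIZE remaining=0 emitted=7 chunks_done=1
Byte 12 = '6': mode=SIZE remaining=0 emitted=7 chunks_done=1
Byte 13 = 0x0D: mode=SIZE_CR remaining=0 emitted=7 chunks_done=1
Byte 14 = 0x0A: mode=DATA remaining=6 emitted=7 chunks_done=1
Byte 15 = 'c': mode=DATA remaining=5 emitted=8 chunks_done=1
Byte 16 = '8': mode=DATA remaining=4 emitted=9 chunks_done=1
Byte 17 = 's': mode=DATA remaining=3 emitted=10 chunks_done=1
Byte 18 = 'u': mode=DATA remaining=2 emitted=11 chunks_done=1
Byte 19 = 'r': mode=DATA remaining=1 emitted=12 chunks_done=1
Byte 20 = 'd': mode=DATA_DONE remaining=0 emitted=13 chunks_done=1
Byte 21 = 0x0D: mode=DATA_CR remaining=0 emitted=13 chunks_done=1
Byte 22 = 0x0A: mode=SIZE remaining=0 emitted=13 chunks_done=2
Byte 23 = '1': mode=SIZE remaining=0 emitted=13 chunks_done=2
Byte 24 = 0x0D: mode=SIZE_CR remaining=0 emitted=13 chunks_done=2
Byte 25 = 0x0A: mode=DATA remaining=1 emitted=13 chunks_done=2
Byte 26 = '7': mode=DATA_DONE remaining=0 emitted=14 chunks_done=2
Byte 27 = 0x0D: mode=DATA_CR remaining=0 emitted=14 chunks_done=2
Byte 28 = 0x0A: mode=SIZE remaining=0 emitted=14 chunks_done=3
Byte 29 = '0': mode=SIZE remaining=0 emitted=14 chunks_done=3
Byte 30 = 0x0D: mode=SIZE_CR remaining=0 emitted=14 chunks_done=3
Byte 31 = 0x0A: mode=TERM remaining=0 emitted=14 chunks_done=3

Answer: TERM 0 14 3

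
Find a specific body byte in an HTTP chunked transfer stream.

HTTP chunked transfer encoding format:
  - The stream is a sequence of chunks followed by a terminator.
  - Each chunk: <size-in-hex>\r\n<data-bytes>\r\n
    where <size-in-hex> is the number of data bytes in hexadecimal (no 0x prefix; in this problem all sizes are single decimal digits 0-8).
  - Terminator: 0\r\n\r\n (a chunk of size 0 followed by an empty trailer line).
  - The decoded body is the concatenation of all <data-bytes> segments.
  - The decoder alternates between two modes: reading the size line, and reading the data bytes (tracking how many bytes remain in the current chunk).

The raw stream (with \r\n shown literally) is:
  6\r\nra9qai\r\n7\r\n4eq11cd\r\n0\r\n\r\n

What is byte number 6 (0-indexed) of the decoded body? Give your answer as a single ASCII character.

Answer: 4

Derivation:
Chunk 1: stream[0..1]='6' size=0x6=6, data at stream[3..9]='ra9qai' -> body[0..6], body so far='ra9qai'
Chunk 2: stream[11..12]='7' size=0x7=7, data at stream[14..21]='4eq11cd' -> body[6..13], body so far='ra9qai4eq11cd'
Chunk 3: stream[23..24]='0' size=0 (terminator). Final body='ra9qai4eq11cd' (13 bytes)
Body byte 6 = '4'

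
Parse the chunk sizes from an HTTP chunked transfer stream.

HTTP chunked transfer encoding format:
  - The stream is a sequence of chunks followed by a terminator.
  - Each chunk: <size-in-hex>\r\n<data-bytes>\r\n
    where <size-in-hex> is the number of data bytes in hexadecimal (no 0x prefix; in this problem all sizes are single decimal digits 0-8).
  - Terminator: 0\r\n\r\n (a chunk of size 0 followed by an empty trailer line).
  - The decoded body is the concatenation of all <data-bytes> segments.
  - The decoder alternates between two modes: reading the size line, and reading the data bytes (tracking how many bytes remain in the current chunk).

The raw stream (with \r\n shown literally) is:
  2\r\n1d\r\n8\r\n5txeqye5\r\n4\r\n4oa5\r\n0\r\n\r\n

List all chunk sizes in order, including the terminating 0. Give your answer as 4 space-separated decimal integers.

Answer: 2 8 4 0

Derivation:
Chunk 1: stream[0..1]='2' size=0x2=2, data at stream[3..5]='1d' -> body[0..2], body so far='1d'
Chunk 2: stream[7..8]='8' size=0x8=8, data at stream[10..18]='5txeqye5' -> body[2..10], body so far='1d5txeqye5'
Chunk 3: stream[20..21]='4' size=0x4=4, data at stream[23..27]='4oa5' -> body[10..14], body so far='1d5txeqye54oa5'
Chunk 4: stream[29..30]='0' size=0 (terminator). Final body='1d5txeqye54oa5' (14 bytes)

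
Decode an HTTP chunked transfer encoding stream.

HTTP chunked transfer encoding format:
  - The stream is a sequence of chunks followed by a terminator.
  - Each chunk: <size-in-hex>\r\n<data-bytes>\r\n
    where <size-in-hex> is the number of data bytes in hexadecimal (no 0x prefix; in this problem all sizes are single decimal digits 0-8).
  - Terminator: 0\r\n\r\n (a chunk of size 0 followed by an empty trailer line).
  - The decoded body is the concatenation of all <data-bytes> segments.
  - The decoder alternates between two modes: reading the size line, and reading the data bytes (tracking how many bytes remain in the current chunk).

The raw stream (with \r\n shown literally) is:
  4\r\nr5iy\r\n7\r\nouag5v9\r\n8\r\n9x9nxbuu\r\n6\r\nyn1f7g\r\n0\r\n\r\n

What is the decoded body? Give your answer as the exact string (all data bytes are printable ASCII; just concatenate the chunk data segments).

Chunk 1: stream[0..1]='4' size=0x4=4, data at stream[3..7]='r5iy' -> body[0..4], body so far='r5iy'
Chunk 2: stream[9..10]='7' size=0x7=7, data at stream[12..19]='ouag5v9' -> body[4..11], body so far='r5iyouag5v9'
Chunk 3: stream[21..22]='8' size=0x8=8, data at stream[24..32]='9x9nxbuu' -> body[11..19], body so far='r5iyouag5v99x9nxbuu'
Chunk 4: stream[34..35]='6' size=0x6=6, data at stream[37..43]='yn1f7g' -> body[19..25], body so far='r5iyouag5v99x9nxbuuyn1f7g'
Chunk 5: stream[45..46]='0' size=0 (terminator). Final body='r5iyouag5v99x9nxbuuyn1f7g' (25 bytes)

Answer: r5iyouag5v99x9nxbuuyn1f7g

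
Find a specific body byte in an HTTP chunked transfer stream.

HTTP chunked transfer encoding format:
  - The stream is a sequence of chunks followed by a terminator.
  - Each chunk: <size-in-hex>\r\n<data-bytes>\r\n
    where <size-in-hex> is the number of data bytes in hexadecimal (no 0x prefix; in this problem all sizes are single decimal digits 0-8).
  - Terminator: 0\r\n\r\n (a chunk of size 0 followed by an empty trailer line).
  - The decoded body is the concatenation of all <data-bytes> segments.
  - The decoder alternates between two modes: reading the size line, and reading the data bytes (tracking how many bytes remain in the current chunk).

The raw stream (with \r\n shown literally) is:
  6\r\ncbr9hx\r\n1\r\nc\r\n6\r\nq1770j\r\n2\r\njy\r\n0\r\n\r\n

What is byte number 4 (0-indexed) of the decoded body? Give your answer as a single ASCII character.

Answer: h

Derivation:
Chunk 1: stream[0..1]='6' size=0x6=6, data at stream[3..9]='cbr9hx' -> body[0..6], body so far='cbr9hx'
Chunk 2: stream[11..12]='1' size=0x1=1, data at stream[14..15]='c' -> body[6..7], body so far='cbr9hxc'
Chunk 3: stream[17..18]='6' size=0x6=6, data at stream[20..26]='q1770j' -> body[7..13], body so far='cbr9hxcq1770j'
Chunk 4: stream[28..29]='2' size=0x2=2, data at stream[31..33]='jy' -> body[13..15], body so far='cbr9hxcq1770jjy'
Chunk 5: stream[35..36]='0' size=0 (terminator). Final body='cbr9hxcq1770jjy' (15 bytes)
Body byte 4 = 'h'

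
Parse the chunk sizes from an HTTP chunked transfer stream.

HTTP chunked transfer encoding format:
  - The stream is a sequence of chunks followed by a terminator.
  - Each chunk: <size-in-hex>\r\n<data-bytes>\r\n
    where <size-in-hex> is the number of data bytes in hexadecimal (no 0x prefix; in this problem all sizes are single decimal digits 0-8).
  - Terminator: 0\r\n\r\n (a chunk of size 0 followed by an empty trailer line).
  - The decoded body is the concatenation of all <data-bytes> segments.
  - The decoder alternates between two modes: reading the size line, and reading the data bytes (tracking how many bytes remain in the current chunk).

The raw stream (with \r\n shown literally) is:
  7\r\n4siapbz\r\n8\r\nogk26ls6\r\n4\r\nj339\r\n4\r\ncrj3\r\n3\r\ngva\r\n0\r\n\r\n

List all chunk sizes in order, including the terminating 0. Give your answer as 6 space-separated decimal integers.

Chunk 1: stream[0..1]='7' size=0x7=7, data at stream[3..10]='4siapbz' -> body[0..7], body so far='4siapbz'
Chunk 2: stream[12..13]='8' size=0x8=8, data at stream[15..23]='ogk26ls6' -> body[7..15], body so far='4siapbzogk26ls6'
Chunk 3: stream[25..26]='4' size=0x4=4, data at stream[28..32]='j339' -> body[15..19], body so far='4siapbzogk26ls6j339'
Chunk 4: stream[34..35]='4' size=0x4=4, data at stream[37..41]='crj3' -> body[19..23], body so far='4siapbzogk26ls6j339crj3'
Chunk 5: stream[43..44]='3' size=0x3=3, data at stream[46..49]='gva' -> body[23..26], body so far='4siapbzogk26ls6j339crj3gva'
Chunk 6: stream[51..52]='0' size=0 (terminator). Final body='4siapbzogk26ls6j339crj3gva' (26 bytes)

Answer: 7 8 4 4 3 0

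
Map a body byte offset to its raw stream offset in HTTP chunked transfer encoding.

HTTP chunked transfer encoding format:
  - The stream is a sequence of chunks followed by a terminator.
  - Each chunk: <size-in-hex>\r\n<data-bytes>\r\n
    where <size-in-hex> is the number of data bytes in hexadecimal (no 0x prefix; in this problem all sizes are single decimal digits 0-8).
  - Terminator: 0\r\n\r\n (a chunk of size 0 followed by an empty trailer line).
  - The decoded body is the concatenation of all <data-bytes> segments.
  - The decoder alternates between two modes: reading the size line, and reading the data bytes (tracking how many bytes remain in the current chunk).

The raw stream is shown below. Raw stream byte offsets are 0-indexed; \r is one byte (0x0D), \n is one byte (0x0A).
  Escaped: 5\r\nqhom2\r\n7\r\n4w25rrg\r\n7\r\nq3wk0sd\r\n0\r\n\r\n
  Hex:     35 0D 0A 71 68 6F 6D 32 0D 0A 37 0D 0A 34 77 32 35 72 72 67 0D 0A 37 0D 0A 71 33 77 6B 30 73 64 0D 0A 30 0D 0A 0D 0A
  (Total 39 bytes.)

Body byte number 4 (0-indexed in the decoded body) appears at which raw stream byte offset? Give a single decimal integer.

Chunk 1: stream[0..1]='5' size=0x5=5, data at stream[3..8]='qhom2' -> body[0..5], body so far='qhom2'
Chunk 2: stream[10..11]='7' size=0x7=7, data at stream[13..20]='4w25rrg' -> body[5..12], body so far='qhom24w25rrg'
Chunk 3: stream[22..23]='7' size=0x7=7, data at stream[25..32]='q3wk0sd' -> body[12..19], body so far='qhom24w25rrgq3wk0sd'
Chunk 4: stream[34..35]='0' size=0 (terminator). Final body='qhom24w25rrgq3wk0sd' (19 bytes)
Body byte 4 at stream offset 7

Answer: 7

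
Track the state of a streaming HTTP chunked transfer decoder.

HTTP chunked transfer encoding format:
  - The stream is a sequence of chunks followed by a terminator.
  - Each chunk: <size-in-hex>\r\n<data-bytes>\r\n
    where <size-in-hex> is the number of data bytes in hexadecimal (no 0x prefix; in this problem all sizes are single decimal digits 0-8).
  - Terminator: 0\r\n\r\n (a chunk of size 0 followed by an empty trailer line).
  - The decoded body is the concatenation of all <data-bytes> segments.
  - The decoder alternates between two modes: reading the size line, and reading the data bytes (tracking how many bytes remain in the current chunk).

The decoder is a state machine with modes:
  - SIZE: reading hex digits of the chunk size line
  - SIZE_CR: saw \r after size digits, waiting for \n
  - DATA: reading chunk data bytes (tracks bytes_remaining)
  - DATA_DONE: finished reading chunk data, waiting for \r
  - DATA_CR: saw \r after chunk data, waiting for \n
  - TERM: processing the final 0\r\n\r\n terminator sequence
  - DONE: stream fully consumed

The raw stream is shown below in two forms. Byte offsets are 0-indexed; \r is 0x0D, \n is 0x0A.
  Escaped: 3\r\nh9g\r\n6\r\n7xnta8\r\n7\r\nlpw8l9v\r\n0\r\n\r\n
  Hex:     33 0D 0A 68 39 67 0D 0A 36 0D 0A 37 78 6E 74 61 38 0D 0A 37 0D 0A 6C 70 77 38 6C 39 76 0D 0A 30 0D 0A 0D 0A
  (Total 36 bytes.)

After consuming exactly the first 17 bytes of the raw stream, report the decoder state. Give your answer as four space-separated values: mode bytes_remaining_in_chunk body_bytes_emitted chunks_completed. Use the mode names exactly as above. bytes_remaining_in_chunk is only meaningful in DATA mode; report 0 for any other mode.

Byte 0 = '3': mode=SIZE remaining=0 emitted=0 chunks_done=0
Byte 1 = 0x0D: mode=SIZE_CR remaining=0 emitted=0 chunks_done=0
Byte 2 = 0x0A: mode=DATA remaining=3 emitted=0 chunks_done=0
Byte 3 = 'h': mode=DATA remaining=2 emitted=1 chunks_done=0
Byte 4 = '9': mode=DATA remaining=1 emitted=2 chunks_done=0
Byte 5 = 'g': mode=DATA_DONE remaining=0 emitted=3 chunks_done=0
Byte 6 = 0x0D: mode=DATA_CR remaining=0 emitted=3 chunks_done=0
Byte 7 = 0x0A: mode=SIZE remaining=0 emitted=3 chunks_done=1
Byte 8 = '6': mode=SIZE remaining=0 emitted=3 chunks_done=1
Byte 9 = 0x0D: mode=SIZE_CR remaining=0 emitted=3 chunks_done=1
Byte 10 = 0x0A: mode=DATA remaining=6 emitted=3 chunks_done=1
Byte 11 = '7': mode=DATA remaining=5 emitted=4 chunks_done=1
Byte 12 = 'x': mode=DATA remaining=4 emitted=5 chunks_done=1
Byte 13 = 'n': mode=DATA remaining=3 emitted=6 chunks_done=1
Byte 14 = 't': mode=DATA remaining=2 emitted=7 chunks_done=1
Byte 15 = 'a': mode=DATA remaining=1 emitted=8 chunks_done=1
Byte 16 = '8': mode=DATA_DONE remaining=0 emitted=9 chunks_done=1

Answer: DATA_DONE 0 9 1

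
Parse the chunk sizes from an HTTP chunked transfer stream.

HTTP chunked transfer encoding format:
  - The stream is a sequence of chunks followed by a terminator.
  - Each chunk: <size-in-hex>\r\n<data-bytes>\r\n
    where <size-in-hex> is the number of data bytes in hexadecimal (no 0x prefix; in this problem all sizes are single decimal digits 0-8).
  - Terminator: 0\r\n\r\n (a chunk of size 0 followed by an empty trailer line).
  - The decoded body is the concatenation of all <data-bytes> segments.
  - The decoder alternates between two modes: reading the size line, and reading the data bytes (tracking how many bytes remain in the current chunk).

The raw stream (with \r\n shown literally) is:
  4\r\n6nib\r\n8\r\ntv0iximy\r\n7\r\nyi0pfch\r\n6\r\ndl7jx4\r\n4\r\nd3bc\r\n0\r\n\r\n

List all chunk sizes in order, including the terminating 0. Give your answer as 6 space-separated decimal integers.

Answer: 4 8 7 6 4 0

Derivation:
Chunk 1: stream[0..1]='4' size=0x4=4, data at stream[3..7]='6nib' -> body[0..4], body so far='6nib'
Chunk 2: stream[9..10]='8' size=0x8=8, data at stream[12..20]='tv0iximy' -> body[4..12], body so far='6nibtv0iximy'
Chunk 3: stream[22..23]='7' size=0x7=7, data at stream[25..32]='yi0pfch' -> body[12..19], body so far='6nibtv0iximyyi0pfch'
Chunk 4: stream[34..35]='6' size=0x6=6, data at stream[37..43]='dl7jx4' -> body[19..25], body so far='6nibtv0iximyyi0pfchdl7jx4'
Chunk 5: stream[45..46]='4' size=0x4=4, data at stream[48..52]='d3bc' -> body[25..29], body so far='6nibtv0iximyyi0pfchdl7jx4d3bc'
Chunk 6: stream[54..55]='0' size=0 (terminator). Final body='6nibtv0iximyyi0pfchdl7jx4d3bc' (29 bytes)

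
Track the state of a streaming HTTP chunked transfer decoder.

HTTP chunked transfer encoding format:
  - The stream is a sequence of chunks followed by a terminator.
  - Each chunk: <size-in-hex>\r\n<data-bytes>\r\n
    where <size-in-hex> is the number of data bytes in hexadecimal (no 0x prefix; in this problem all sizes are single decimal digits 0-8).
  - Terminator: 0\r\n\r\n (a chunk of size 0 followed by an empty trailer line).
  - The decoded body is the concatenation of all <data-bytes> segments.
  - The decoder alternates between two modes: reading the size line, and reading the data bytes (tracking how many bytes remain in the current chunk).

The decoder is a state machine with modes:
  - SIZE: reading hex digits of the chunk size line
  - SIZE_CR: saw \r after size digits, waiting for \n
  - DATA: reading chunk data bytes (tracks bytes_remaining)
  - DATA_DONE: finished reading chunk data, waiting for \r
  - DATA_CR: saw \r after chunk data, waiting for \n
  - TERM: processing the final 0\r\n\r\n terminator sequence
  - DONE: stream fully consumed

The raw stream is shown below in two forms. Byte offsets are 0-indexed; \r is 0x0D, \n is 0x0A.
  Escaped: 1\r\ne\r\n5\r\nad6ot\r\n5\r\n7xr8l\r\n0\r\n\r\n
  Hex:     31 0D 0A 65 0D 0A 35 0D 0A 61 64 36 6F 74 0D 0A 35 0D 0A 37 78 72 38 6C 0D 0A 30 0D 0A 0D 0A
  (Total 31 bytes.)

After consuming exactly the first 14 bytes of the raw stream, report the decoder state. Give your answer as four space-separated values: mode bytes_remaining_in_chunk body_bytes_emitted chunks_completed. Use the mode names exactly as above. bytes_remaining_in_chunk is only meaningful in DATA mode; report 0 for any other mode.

Byte 0 = '1': mode=SIZE remaining=0 emitted=0 chunks_done=0
Byte 1 = 0x0D: mode=SIZE_CR remaining=0 emitted=0 chunks_done=0
Byte 2 = 0x0A: mode=DATA remaining=1 emitted=0 chunks_done=0
Byte 3 = 'e': mode=DATA_DONE remaining=0 emitted=1 chunks_done=0
Byte 4 = 0x0D: mode=DATA_CR remaining=0 emitted=1 chunks_done=0
Byte 5 = 0x0A: mode=SIZE remaining=0 emitted=1 chunks_done=1
Byte 6 = '5': mode=SIZE remaining=0 emitted=1 chunks_done=1
Byte 7 = 0x0D: mode=SIZE_CR remaining=0 emitted=1 chunks_done=1
Byte 8 = 0x0A: mode=DATA remaining=5 emitted=1 chunks_done=1
Byte 9 = 'a': mode=DATA remaining=4 emitted=2 chunks_done=1
Byte 10 = 'd': mode=DATA remaining=3 emitted=3 chunks_done=1
Byte 11 = '6': mode=DATA remaining=2 emitted=4 chunks_done=1
Byte 12 = 'o': mode=DATA remaining=1 emitted=5 chunks_done=1
Byte 13 = 't': mode=DATA_DONE remaining=0 emitted=6 chunks_done=1

Answer: DATA_DONE 0 6 1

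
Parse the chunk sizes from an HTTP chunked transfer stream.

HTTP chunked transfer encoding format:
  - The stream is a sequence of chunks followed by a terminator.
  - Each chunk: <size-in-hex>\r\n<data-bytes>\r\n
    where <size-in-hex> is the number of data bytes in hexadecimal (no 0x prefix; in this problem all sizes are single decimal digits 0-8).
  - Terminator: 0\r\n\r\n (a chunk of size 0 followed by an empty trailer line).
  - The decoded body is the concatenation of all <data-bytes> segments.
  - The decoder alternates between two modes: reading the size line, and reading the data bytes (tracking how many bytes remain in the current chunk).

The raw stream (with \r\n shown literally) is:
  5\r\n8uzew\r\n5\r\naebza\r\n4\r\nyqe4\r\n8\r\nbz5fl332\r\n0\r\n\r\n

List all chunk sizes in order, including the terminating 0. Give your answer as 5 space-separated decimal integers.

Chunk 1: stream[0..1]='5' size=0x5=5, data at stream[3..8]='8uzew' -> body[0..5], body so far='8uzew'
Chunk 2: stream[10..11]='5' size=0x5=5, data at stream[13..18]='aebza' -> body[5..10], body so far='8uzewaebza'
Chunk 3: stream[20..21]='4' size=0x4=4, data at stream[23..27]='yqe4' -> body[10..14], body so far='8uzewaebzayqe4'
Chunk 4: stream[29..30]='8' size=0x8=8, data at stream[32..40]='bz5fl332' -> body[14..22], body so far='8uzewaebzayqe4bz5fl332'
Chunk 5: stream[42..43]='0' size=0 (terminator). Final body='8uzewaebzayqe4bz5fl332' (22 bytes)

Answer: 5 5 4 8 0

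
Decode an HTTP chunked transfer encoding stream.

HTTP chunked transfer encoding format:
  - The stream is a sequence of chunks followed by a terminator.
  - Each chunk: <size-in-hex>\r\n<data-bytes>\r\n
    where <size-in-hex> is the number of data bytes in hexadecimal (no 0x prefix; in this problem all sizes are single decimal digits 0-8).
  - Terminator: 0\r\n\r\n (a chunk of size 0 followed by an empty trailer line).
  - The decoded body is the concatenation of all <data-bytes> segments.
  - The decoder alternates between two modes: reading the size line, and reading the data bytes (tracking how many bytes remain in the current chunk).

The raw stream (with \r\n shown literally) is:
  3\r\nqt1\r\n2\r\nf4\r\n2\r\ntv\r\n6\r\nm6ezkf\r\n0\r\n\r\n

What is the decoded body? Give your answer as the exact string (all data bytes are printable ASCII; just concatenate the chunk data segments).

Answer: qt1f4tvm6ezkf

Derivation:
Chunk 1: stream[0..1]='3' size=0x3=3, data at stream[3..6]='qt1' -> body[0..3], body so far='qt1'
Chunk 2: stream[8..9]='2' size=0x2=2, data at stream[11..13]='f4' -> body[3..5], body so far='qt1f4'
Chunk 3: stream[15..16]='2' size=0x2=2, data at stream[18..20]='tv' -> body[5..7], body so far='qt1f4tv'
Chunk 4: stream[22..23]='6' size=0x6=6, data at stream[25..31]='m6ezkf' -> body[7..13], body so far='qt1f4tvm6ezkf'
Chunk 5: stream[33..34]='0' size=0 (terminator). Final body='qt1f4tvm6ezkf' (13 bytes)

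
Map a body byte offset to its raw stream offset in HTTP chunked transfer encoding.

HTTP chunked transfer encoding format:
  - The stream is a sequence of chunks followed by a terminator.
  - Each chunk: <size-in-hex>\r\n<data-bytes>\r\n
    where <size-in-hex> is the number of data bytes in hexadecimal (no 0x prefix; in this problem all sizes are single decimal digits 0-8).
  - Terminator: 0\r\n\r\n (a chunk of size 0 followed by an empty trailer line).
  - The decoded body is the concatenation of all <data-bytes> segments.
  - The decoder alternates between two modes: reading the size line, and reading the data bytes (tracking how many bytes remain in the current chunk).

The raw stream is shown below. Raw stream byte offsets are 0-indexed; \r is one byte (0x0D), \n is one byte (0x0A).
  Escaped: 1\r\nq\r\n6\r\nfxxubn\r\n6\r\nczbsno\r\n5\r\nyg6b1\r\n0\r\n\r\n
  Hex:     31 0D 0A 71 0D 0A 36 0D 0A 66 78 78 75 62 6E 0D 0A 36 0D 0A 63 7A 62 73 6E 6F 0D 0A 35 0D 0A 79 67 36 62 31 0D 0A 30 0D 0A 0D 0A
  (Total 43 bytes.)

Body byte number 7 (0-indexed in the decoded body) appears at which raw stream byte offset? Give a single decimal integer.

Answer: 20

Derivation:
Chunk 1: stream[0..1]='1' size=0x1=1, data at stream[3..4]='q' -> body[0..1], body so far='q'
Chunk 2: stream[6..7]='6' size=0x6=6, data at stream[9..15]='fxxubn' -> body[1..7], body so far='qfxxubn'
Chunk 3: stream[17..18]='6' size=0x6=6, data at stream[20..26]='czbsno' -> body[7..13], body so far='qfxxubnczbsno'
Chunk 4: stream[28..29]='5' size=0x5=5, data at stream[31..36]='yg6b1' -> body[13..18], body so far='qfxxubnczbsnoyg6b1'
Chunk 5: stream[38..39]='0' size=0 (terminator). Final body='qfxxubnczbsnoyg6b1' (18 bytes)
Body byte 7 at stream offset 20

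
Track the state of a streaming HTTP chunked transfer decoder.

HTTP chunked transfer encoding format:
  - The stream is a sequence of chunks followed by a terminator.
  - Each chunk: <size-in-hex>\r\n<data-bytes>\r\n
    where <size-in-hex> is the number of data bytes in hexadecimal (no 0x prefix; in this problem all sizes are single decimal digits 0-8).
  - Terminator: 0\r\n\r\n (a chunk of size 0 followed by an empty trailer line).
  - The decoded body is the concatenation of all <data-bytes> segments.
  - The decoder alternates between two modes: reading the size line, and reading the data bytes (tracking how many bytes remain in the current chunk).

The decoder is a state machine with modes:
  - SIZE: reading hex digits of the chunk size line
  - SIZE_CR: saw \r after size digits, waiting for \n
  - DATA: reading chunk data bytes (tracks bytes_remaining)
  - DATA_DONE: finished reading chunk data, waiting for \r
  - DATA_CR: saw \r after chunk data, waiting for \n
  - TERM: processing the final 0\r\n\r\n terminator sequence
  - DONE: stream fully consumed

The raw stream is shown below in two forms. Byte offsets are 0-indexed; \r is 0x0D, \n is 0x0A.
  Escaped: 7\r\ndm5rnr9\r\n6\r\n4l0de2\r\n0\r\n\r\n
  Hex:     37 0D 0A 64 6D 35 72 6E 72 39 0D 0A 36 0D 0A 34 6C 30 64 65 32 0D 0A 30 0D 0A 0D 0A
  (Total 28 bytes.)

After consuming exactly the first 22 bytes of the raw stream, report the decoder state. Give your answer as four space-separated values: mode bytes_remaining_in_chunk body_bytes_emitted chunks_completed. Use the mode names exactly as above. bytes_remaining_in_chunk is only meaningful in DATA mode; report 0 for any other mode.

Byte 0 = '7': mode=SIZE remaining=0 emitted=0 chunks_done=0
Byte 1 = 0x0D: mode=SIZE_CR remaining=0 emitted=0 chunks_done=0
Byte 2 = 0x0A: mode=DATA remaining=7 emitted=0 chunks_done=0
Byte 3 = 'd': mode=DATA remaining=6 emitted=1 chunks_done=0
Byte 4 = 'm': mode=DATA remaining=5 emitted=2 chunks_done=0
Byte 5 = '5': mode=DATA remaining=4 emitted=3 chunks_done=0
Byte 6 = 'r': mode=DATA remaining=3 emitted=4 chunks_done=0
Byte 7 = 'n': mode=DATA remaining=2 emitted=5 chunks_done=0
Byte 8 = 'r': mode=DATA remaining=1 emitted=6 chunks_done=0
Byte 9 = '9': mode=DATA_DONE remaining=0 emitted=7 chunks_done=0
Byte 10 = 0x0D: mode=DATA_CR remaining=0 emitted=7 chunks_done=0
Byte 11 = 0x0A: mode=SIZE remaining=0 emitted=7 chunks_done=1
Byte 12 = '6': mode=SIZE remaining=0 emitted=7 chunks_done=1
Byte 13 = 0x0D: mode=SIZE_CR remaining=0 emitted=7 chunks_done=1
Byte 14 = 0x0A: mode=DATA remaining=6 emitted=7 chunks_done=1
Byte 15 = '4': mode=DATA remaining=5 emitted=8 chunks_done=1
Byte 16 = 'l': mode=DATA remaining=4 emitted=9 chunks_done=1
Byte 17 = '0': mode=DATA remaining=3 emitted=10 chunks_done=1
Byte 18 = 'd': mode=DATA remaining=2 emitted=11 chunks_done=1
Byte 19 = 'e': mode=DATA remaining=1 emitted=12 chunks_done=1
Byte 20 = '2': mode=DATA_DONE remaining=0 emitted=13 chunks_done=1
Byte 21 = 0x0D: mode=DATA_CR remaining=0 emitted=13 chunks_done=1

Answer: DATA_CR 0 13 1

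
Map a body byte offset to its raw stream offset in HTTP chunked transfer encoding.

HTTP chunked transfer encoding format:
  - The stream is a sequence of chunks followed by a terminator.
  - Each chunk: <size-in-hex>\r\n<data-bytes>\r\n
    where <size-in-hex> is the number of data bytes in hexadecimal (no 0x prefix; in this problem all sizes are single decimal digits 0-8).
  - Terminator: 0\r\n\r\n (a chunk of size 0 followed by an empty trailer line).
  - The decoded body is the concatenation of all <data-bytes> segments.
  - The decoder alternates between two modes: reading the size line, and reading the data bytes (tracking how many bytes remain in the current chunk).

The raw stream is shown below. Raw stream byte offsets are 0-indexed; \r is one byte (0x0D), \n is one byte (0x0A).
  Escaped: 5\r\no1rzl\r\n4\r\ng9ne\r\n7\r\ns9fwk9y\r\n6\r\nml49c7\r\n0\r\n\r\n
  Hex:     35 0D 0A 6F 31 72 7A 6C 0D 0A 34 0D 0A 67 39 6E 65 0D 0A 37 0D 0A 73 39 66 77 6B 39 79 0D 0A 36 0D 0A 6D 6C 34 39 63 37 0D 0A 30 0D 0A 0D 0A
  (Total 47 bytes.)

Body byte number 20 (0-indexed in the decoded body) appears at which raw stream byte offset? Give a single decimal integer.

Answer: 38

Derivation:
Chunk 1: stream[0..1]='5' size=0x5=5, data at stream[3..8]='o1rzl' -> body[0..5], body so far='o1rzl'
Chunk 2: stream[10..11]='4' size=0x4=4, data at stream[13..17]='g9ne' -> body[5..9], body so far='o1rzlg9ne'
Chunk 3: stream[19..20]='7' size=0x7=7, data at stream[22..29]='s9fwk9y' -> body[9..16], body so far='o1rzlg9nes9fwk9y'
Chunk 4: stream[31..32]='6' size=0x6=6, data at stream[34..40]='ml49c7' -> body[16..22], body so far='o1rzlg9nes9fwk9yml49c7'
Chunk 5: stream[42..43]='0' size=0 (terminator). Final body='o1rzlg9nes9fwk9yml49c7' (22 bytes)
Body byte 20 at stream offset 38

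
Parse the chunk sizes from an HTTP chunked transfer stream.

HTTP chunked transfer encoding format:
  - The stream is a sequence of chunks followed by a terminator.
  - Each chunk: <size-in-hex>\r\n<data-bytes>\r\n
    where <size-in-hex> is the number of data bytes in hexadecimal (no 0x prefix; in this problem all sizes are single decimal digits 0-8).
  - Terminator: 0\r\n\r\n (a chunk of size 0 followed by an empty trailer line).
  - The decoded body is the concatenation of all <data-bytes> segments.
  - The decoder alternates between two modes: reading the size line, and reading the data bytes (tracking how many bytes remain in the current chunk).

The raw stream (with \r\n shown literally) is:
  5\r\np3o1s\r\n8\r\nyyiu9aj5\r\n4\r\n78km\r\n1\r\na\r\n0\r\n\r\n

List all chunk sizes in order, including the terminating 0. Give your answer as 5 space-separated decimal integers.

Answer: 5 8 4 1 0

Derivation:
Chunk 1: stream[0..1]='5' size=0x5=5, data at stream[3..8]='p3o1s' -> body[0..5], body so far='p3o1s'
Chunk 2: stream[10..11]='8' size=0x8=8, data at stream[13..21]='yyiu9aj5' -> body[5..13], body so far='p3o1syyiu9aj5'
Chunk 3: stream[23..24]='4' size=0x4=4, data at stream[26..30]='78km' -> body[13..17], body so far='p3o1syyiu9aj578km'
Chunk 4: stream[32..33]='1' size=0x1=1, data at stream[35..36]='a' -> body[17..18], body so far='p3o1syyiu9aj578kma'
Chunk 5: stream[38..39]='0' size=0 (terminator). Final body='p3o1syyiu9aj578kma' (18 bytes)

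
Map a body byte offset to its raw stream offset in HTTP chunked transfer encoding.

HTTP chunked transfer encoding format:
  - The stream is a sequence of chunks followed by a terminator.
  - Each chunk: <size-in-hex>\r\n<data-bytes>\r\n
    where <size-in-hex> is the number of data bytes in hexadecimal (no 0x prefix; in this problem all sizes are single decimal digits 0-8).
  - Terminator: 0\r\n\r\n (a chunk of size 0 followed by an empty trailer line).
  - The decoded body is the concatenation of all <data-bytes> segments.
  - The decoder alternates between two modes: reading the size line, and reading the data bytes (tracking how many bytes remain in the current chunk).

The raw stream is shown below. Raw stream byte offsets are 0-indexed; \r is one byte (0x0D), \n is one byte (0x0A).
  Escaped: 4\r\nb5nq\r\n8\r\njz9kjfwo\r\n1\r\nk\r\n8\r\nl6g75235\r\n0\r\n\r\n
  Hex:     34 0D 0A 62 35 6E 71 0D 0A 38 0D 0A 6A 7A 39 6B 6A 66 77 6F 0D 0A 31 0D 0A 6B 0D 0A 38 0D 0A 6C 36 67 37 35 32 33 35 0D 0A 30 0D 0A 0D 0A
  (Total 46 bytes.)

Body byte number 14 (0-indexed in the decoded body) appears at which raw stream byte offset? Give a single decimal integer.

Chunk 1: stream[0..1]='4' size=0x4=4, data at stream[3..7]='b5nq' -> body[0..4], body so far='b5nq'
Chunk 2: stream[9..10]='8' size=0x8=8, data at stream[12..20]='jz9kjfwo' -> body[4..12], body so far='b5nqjz9kjfwo'
Chunk 3: stream[22..23]='1' size=0x1=1, data at stream[25..26]='k' -> body[12..13], body so far='b5nqjz9kjfwok'
Chunk 4: stream[28..29]='8' size=0x8=8, data at stream[31..39]='l6g75235' -> body[13..21], body so far='b5nqjz9kjfwokl6g75235'
Chunk 5: stream[41..42]='0' size=0 (terminator). Final body='b5nqjz9kjfwokl6g75235' (21 bytes)
Body byte 14 at stream offset 32

Answer: 32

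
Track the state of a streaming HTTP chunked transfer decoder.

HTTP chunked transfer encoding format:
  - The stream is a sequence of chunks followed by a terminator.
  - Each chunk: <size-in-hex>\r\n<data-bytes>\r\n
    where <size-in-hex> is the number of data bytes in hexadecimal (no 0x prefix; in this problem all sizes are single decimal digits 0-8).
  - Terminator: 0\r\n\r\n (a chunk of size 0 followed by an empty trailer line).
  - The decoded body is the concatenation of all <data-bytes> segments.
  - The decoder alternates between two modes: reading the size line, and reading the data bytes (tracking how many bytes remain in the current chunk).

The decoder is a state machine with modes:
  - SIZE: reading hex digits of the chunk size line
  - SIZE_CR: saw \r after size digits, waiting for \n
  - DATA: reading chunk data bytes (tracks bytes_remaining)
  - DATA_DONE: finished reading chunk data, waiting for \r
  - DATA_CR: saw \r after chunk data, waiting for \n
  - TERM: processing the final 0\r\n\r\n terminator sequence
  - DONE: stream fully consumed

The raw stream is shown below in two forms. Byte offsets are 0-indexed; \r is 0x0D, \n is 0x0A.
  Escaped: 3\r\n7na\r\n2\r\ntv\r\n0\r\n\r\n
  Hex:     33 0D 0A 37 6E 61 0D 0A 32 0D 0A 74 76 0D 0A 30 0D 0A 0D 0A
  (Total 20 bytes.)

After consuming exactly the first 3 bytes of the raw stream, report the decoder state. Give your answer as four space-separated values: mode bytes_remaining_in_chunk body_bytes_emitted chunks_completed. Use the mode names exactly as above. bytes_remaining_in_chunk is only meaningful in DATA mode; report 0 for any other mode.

Byte 0 = '3': mode=SIZE remaining=0 emitted=0 chunks_done=0
Byte 1 = 0x0D: mode=SIZE_CR remaining=0 emitted=0 chunks_done=0
Byte 2 = 0x0A: mode=DATA remaining=3 emitted=0 chunks_done=0

Answer: DATA 3 0 0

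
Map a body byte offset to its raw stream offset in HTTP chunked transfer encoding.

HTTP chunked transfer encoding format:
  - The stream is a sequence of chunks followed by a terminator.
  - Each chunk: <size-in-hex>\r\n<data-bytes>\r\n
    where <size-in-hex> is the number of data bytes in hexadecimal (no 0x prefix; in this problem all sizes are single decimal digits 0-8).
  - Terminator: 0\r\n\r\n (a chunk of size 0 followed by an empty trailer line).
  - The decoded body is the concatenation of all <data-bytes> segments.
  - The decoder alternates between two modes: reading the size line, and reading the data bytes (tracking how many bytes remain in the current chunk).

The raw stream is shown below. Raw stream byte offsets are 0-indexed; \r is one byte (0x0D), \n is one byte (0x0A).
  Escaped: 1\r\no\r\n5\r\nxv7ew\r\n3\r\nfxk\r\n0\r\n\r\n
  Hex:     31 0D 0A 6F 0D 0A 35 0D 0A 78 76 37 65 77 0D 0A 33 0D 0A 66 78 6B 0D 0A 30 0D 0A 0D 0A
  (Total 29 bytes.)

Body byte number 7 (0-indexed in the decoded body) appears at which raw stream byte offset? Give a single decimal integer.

Answer: 20

Derivation:
Chunk 1: stream[0..1]='1' size=0x1=1, data at stream[3..4]='o' -> body[0..1], body so far='o'
Chunk 2: stream[6..7]='5' size=0x5=5, data at stream[9..14]='xv7ew' -> body[1..6], body so far='oxv7ew'
Chunk 3: stream[16..17]='3' size=0x3=3, data at stream[19..22]='fxk' -> body[6..9], body so far='oxv7ewfxk'
Chunk 4: stream[24..25]='0' size=0 (terminator). Final body='oxv7ewfxk' (9 bytes)
Body byte 7 at stream offset 20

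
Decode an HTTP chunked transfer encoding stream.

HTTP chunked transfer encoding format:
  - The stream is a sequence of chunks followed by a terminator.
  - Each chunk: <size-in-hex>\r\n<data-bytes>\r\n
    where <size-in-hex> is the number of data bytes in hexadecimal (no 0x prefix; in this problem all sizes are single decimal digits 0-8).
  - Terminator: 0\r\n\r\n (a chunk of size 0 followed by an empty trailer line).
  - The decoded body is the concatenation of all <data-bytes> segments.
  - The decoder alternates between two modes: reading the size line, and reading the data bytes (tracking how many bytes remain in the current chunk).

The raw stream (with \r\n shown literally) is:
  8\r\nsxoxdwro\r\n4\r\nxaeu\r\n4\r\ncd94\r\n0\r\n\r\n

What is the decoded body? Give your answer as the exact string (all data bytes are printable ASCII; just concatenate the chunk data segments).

Chunk 1: stream[0..1]='8' size=0x8=8, data at stream[3..11]='sxoxdwro' -> body[0..8], body so far='sxoxdwro'
Chunk 2: stream[13..14]='4' size=0x4=4, data at stream[16..20]='xaeu' -> body[8..12], body so far='sxoxdwroxaeu'
Chunk 3: stream[22..23]='4' size=0x4=4, data at stream[25..29]='cd94' -> body[12..16], body so far='sxoxdwroxaeucd94'
Chunk 4: stream[31..32]='0' size=0 (terminator). Final body='sxoxdwroxaeucd94' (16 bytes)

Answer: sxoxdwroxaeucd94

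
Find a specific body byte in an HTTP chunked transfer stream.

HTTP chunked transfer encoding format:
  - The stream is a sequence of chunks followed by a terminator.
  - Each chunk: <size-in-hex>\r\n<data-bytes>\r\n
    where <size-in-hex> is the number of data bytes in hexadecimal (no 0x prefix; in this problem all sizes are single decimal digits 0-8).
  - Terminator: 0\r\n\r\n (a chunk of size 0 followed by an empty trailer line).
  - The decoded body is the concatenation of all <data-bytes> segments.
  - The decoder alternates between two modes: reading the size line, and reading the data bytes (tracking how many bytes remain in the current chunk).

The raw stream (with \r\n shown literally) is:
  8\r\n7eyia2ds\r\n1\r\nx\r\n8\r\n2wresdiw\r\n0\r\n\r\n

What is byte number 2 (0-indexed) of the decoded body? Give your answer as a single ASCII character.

Answer: y

Derivation:
Chunk 1: stream[0..1]='8' size=0x8=8, data at stream[3..11]='7eyia2ds' -> body[0..8], body so far='7eyia2ds'
Chunk 2: stream[13..14]='1' size=0x1=1, data at stream[16..17]='x' -> body[8..9], body so far='7eyia2dsx'
Chunk 3: stream[19..20]='8' size=0x8=8, data at stream[22..30]='2wresdiw' -> body[9..17], body so far='7eyia2dsx2wresdiw'
Chunk 4: stream[32..33]='0' size=0 (terminator). Final body='7eyia2dsx2wresdiw' (17 bytes)
Body byte 2 = 'y'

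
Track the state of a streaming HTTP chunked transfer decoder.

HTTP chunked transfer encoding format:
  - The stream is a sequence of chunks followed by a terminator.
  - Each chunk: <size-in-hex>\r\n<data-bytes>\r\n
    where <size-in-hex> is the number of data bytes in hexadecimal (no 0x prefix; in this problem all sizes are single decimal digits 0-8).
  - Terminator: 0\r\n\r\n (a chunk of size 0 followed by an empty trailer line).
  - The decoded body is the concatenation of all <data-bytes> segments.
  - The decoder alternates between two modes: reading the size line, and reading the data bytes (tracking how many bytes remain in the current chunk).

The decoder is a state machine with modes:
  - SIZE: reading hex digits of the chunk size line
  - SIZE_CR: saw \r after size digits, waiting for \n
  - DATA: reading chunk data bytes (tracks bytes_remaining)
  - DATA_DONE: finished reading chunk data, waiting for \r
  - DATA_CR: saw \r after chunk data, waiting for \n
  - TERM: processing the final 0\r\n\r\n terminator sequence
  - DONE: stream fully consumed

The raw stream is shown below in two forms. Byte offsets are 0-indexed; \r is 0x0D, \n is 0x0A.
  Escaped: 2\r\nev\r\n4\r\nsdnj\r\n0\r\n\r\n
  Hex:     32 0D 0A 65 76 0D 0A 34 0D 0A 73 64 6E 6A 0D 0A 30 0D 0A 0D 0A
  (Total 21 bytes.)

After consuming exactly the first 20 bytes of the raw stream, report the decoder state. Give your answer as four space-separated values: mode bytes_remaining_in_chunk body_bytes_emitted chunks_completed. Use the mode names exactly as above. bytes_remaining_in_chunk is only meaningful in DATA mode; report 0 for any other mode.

Answer: TERM 0 6 2

Derivation:
Byte 0 = '2': mode=SIZE remaining=0 emitted=0 chunks_done=0
Byte 1 = 0x0D: mode=SIZE_CR remaining=0 emitted=0 chunks_done=0
Byte 2 = 0x0A: mode=DATA remaining=2 emitted=0 chunks_done=0
Byte 3 = 'e': mode=DATA remaining=1 emitted=1 chunks_done=0
Byte 4 = 'v': mode=DATA_DONE remaining=0 emitted=2 chunks_done=0
Byte 5 = 0x0D: mode=DATA_CR remaining=0 emitted=2 chunks_done=0
Byte 6 = 0x0A: mode=SIZE remaining=0 emitted=2 chunks_done=1
Byte 7 = '4': mode=SIZE remaining=0 emitted=2 chunks_done=1
Byte 8 = 0x0D: mode=SIZE_CR remaining=0 emitted=2 chunks_done=1
Byte 9 = 0x0A: mode=DATA remaining=4 emitted=2 chunks_done=1
Byte 10 = 's': mode=DATA remaining=3 emitted=3 chunks_done=1
Byte 11 = 'd': mode=DATA remaining=2 emitted=4 chunks_done=1
Byte 12 = 'n': mode=DATA remaining=1 emitted=5 chunks_done=1
Byte 13 = 'j': mode=DATA_DONE remaining=0 emitted=6 chunks_done=1
Byte 14 = 0x0D: mode=DATA_CR remaining=0 emitted=6 chunks_done=1
Byte 15 = 0x0A: mode=SIZE remaining=0 emitted=6 chunks_done=2
Byte 16 = '0': mode=SIZE remaining=0 emitted=6 chunks_done=2
Byte 17 = 0x0D: mode=SIZE_CR remaining=0 emitted=6 chunks_done=2
Byte 18 = 0x0A: mode=TERM remaining=0 emitted=6 chunks_done=2
Byte 19 = 0x0D: mode=TERM remaining=0 emitted=6 chunks_done=2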